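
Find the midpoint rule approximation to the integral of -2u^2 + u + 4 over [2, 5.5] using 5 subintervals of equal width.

-78.1725

Δu = (5.5 − 2)/5 = 0.7.
Midpoints: 2.35, 3.05, 3.75, 4.45, 5.15.
f(2.35) = -4.695, f(3.05) = -11.555, f(3.75) = -20.375, f(4.45) = -31.155, f(5.15) = -43.895.
Sum = Δu · [f(2.35) + f(3.05) + f(3.75) + f(4.45) + f(5.15)].
Sum = -78.1725.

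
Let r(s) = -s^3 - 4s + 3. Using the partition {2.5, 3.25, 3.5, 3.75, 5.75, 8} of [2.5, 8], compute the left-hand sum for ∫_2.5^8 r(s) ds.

-643.734375

Subinterval widths: 0.75, 0.25, 0.25, 2, 2.25.
Left endpoints: 2.5, 3.25, 3.5, 3.75, 5.75.
r(2.5) = -22.625, r(3.25) = -44.328125, r(3.5) = -53.875, r(3.75) = -64.734375, r(5.75) = -210.109375.
Sum = Σ Δs_i · r(s_i).
Sum = -643.734375.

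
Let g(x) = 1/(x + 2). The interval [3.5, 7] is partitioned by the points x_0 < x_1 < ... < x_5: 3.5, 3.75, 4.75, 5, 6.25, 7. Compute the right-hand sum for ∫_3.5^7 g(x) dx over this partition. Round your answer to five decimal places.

Subinterval widths: 0.25, 1, 0.25, 1.25, 0.75.
Right endpoints: 3.75, 4.75, 5, 6.25, 7.
g(3.75) = 4/23, g(4.75) = 4/27, g(5) = 1/7, g(6.25) = 4/33, g(7) = 1/9.
Sum = Σ Δx_i · g(x_i).
Sum ≈ 0.46219.

0.46219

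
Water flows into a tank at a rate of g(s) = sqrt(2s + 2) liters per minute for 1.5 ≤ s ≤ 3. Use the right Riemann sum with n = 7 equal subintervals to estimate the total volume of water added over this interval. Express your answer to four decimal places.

3.8788

Δs = (3 − 1.5)/7 = 3/14.
Right endpoints: 12/7, 27/14, 15/7, 33/14, 18/7, 39/14, 3.
g(12/7) ≈ 2.3299, g(27/14) ≈ 2.4202, g(15/7) ≈ 2.5071, g(33/14) ≈ 2.5912, g(18/7) ≈ 2.6726, g(39/14) ≈ 2.7516, g(3) ≈ 2.8284.
Sum = Δs · [g(12/7) + g(27/14) + g(15/7) + ...].
Sum ≈ 3.8788.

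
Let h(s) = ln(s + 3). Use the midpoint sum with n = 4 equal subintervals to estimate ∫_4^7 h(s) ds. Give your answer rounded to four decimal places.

6.4055

Δs = (7 − 4)/4 = 0.75.
Midpoints: 4.375, 5.125, 5.875, 6.625.
h(4.375) ≈ 1.9981, h(5.125) ≈ 2.0949, h(5.875) ≈ 2.1832, h(6.625) ≈ 2.2644.
Sum = Δs · [h(4.375) + h(5.125) + h(5.875) + h(6.625)].
Sum ≈ 6.4055.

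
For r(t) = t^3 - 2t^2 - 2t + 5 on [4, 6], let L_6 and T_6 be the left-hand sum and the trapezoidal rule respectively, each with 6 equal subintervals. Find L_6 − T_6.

L_6 ≈ 131.1481481.
T_6 ≈ 149.1481481.
L_6 − T_6 = -18.

-18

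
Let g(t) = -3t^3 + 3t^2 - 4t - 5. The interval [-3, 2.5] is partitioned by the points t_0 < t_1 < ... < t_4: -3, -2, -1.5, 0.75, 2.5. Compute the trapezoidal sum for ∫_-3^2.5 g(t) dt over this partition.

Subinterval widths: 1, 0.5, 2.25, 1.75.
g(-3) = 115, g(-2) = 39, g(-1.5) = 17.875, g(0.75) = -7.578125, g(2.5) = -43.125.
On each subinterval the trapezoid contributes (Δt_i/2)·[g(t_{i-1}) + g(t_i)].
Sum = 58.4375.

58.4375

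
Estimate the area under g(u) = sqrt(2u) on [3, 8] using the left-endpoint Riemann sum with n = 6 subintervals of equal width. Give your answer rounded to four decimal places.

Δu = (8 − 3)/6 = 5/6.
Left endpoints: 3, 23/6, 14/3, 5.5, 19/3, 43/6.
g(3) ≈ 2.4495, g(23/6) ≈ 2.7689, g(14/3) ≈ 3.0551, g(5.5) ≈ 3.3166, g(19/3) ≈ 3.5590, g(43/6) ≈ 3.7859.
Sum = Δu · [g(3) + g(23/6) + g(14/3) + ...].
Sum ≈ 15.7792.

15.7792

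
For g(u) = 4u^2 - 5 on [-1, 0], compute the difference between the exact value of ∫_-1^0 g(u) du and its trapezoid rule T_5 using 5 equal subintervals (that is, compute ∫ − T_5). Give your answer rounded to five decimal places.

-0.02667

Exact integral: ∫_-1^0 g(u) du ≈ -3.6666667.
T_5 = -3.64.
Error ≈ -3.6666667 − (-3.64) ≈ -0.02667.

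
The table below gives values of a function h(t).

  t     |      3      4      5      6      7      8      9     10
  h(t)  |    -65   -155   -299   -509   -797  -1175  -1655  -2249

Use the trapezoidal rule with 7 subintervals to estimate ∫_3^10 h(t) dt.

-5747

Δt = 1.
T_7 = (1/2)·[(-65) + 2·(-155) + 2·(-299) + 2·(-509) + 2·(-797) + 2·(-1175) + 2·(-1655) + (-2249)] = -5747.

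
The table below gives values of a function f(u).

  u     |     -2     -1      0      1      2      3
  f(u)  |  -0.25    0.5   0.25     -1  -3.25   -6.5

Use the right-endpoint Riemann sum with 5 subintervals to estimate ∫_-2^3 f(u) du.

-10

Δu = 1.
Sum = 1·[0.5 + 0.25 + (-1) + (-3.25) + (-6.5)] = -10.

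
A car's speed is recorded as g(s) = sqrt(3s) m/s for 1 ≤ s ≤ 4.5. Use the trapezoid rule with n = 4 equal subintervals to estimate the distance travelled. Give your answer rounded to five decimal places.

9.83925

Δs = (4.5 − 1)/4 = 0.875.
g(1) ≈ 1.73205, g(1.875) ≈ 2.37171, g(2.75) ≈ 2.87228, g(3.625) ≈ 3.29773, g(4.5) ≈ 3.67423.
T_4 = (Δs/2)·[g(s_0) + 2g(s_1) + 2g(s_2) + 2g(s_3) + g(s_4)].
Sum ≈ 9.83925.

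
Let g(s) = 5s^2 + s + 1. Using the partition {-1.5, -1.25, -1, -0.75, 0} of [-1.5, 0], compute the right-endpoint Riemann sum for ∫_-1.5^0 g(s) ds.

4.65625

Subinterval widths: 0.25, 0.25, 0.25, 0.75.
Right endpoints: -1.25, -1, -0.75, 0.
g(-1.25) = 7.5625, g(-1) = 5, g(-0.75) = 3.0625, g(0) = 1.
Sum = Σ Δs_i · g(s_i).
Sum = 4.65625.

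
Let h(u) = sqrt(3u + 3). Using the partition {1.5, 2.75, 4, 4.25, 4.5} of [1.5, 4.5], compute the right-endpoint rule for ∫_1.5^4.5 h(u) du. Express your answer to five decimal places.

11.04152

Subinterval widths: 1.25, 1.25, 0.25, 0.25.
Right endpoints: 2.75, 4, 4.25, 4.5.
h(2.75) ≈ 3.35410, h(4) ≈ 3.87298, h(4.25) ≈ 3.96863, h(4.5) ≈ 4.06202.
Sum = Σ Δu_i · h(u_i).
Sum ≈ 11.04152.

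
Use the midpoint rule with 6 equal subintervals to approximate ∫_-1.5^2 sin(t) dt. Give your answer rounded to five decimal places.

0.49386

Δt = (2 − (-1.5))/6 = 7/12.
Midpoints: -29/24, -0.625, -1/24, 13/24, 1.125, 41/24.
f(-29/24) ≈ -0.93503, f(-0.625) ≈ -0.58510, f(-1/24) ≈ -0.04165, f(13/24) ≈ 0.51556, f(1.125) ≈ 0.90227, f(41/24) ≈ 0.99056.
Sum = Δt · [f(-29/24) + f(-0.625) + f(-1/24) + ...].
Sum ≈ 0.49386.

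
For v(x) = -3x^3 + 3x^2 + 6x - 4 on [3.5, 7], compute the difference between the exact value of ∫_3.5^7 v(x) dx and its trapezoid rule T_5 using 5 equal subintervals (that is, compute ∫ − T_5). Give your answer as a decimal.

12.648125

Exact integral: ∫_3.5^7 v(x) dx = -1291.828125.
T_5 = -1304.47625.
Error = -1291.828125 − (-1304.47625) = 12.648125.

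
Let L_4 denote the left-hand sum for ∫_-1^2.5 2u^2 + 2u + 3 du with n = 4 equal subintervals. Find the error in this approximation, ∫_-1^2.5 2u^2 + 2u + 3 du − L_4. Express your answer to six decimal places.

6.763021

Exact integral: ∫_-1^2.5 f(u) du ≈ 26.83333333.
L_4 = 20.0703125.
Error ≈ 26.83333333 − 20.0703125 ≈ 6.763021.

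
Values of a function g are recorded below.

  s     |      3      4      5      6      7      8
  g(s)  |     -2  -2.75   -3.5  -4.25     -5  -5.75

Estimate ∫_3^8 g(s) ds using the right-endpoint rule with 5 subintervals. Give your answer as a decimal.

-21.25

Δs = 1.
Sum = 1·[(-2.75) + (-3.5) + (-4.25) + (-5) + (-5.75)] = -21.25.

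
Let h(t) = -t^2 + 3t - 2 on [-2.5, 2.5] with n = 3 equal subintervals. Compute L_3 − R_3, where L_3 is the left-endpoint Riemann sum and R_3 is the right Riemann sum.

L_3 ≈ -35.231481.
R_3 ≈ -10.231481.
L_3 − R_3 = -25.

-25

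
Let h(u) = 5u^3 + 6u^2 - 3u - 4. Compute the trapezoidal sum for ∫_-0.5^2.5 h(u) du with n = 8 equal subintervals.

60.7265625

Δu = (2.5 − (-0.5))/8 = 0.375.
h(-0.5) = -1.625, h(-0.125) = -1813/512, h(0.25) = -4.296875, h(0.625) = -1183/512, h(1) = 4, h(1.375) = 8303/512, h(1.75) = 35.921875, h(2.125) = 33125/512, h(2.5) = 104.125.
T_8 = (Δu/2)·[h(u_0) + 2h(u_1) + ... + 2h(u_{7}) + h(u_8)].
Sum = 60.7265625.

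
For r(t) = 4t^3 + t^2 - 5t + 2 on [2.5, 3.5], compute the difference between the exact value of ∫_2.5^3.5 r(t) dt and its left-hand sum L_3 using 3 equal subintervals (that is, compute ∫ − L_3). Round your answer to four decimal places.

Exact integral: ∫_2.5^3.5 r(t) dt ≈ 107.083333.
L_3 ≈ 89.435185.
Error ≈ 107.083333 − 89.435185 ≈ 17.6481.

17.6481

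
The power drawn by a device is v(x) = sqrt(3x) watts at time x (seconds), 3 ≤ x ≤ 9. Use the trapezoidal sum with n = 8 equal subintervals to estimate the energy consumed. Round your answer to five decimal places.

Δx = (9 − 3)/8 = 0.75.
v(3) ≈ 3.00000, v(3.75) ≈ 3.35410, v(4.5) ≈ 3.67423, v(5.25) ≈ 3.96863, v(6) ≈ 4.24264, v(6.75) ≈ 4.50000, v(7.5) ≈ 4.74342, v(8.25) ≈ 4.97494, v(9) ≈ 5.19615.
T_8 = (Δx/2)·[v(x_0) + 2v(x_1) + ... + 2v(x_{7}) + v(x_8)].
Sum ≈ 25.16703.

25.16703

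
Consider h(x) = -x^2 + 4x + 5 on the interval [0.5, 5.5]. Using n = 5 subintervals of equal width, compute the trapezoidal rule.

28.75

Δx = (5.5 − 0.5)/5 = 1.
h(0.5) = 6.75, h(1.5) = 8.75, h(2.5) = 8.75, h(3.5) = 6.75, h(4.5) = 2.75, h(5.5) = -3.25.
T_5 = (Δx/2)·[h(x_0) + 2h(x_1) + ... + 2h(x_{4}) + h(x_5)].
Sum = 28.75.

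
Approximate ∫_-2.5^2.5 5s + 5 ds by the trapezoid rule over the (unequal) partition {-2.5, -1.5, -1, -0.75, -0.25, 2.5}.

25

Subinterval widths: 1, 0.5, 0.25, 0.5, 2.75.
f(-2.5) = -7.5, f(-1.5) = -2.5, f(-1) = 0, f(-0.75) = 1.25, f(-0.25) = 3.75, f(2.5) = 17.5.
On each subinterval the trapezoid contributes (Δs_i/2)·[f(s_{i-1}) + f(s_i)].
Sum = 25.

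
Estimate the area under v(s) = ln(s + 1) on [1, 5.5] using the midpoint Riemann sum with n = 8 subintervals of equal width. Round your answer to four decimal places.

Δs = (5.5 − 1)/8 = 0.5625.
Midpoints: 1.28125, 1.84375, 2.40625, 2.96875, 3.53125, 4.09375, 4.65625, 5.21875.
v(1.28125) ≈ 0.8247, v(1.84375) ≈ 1.0451, v(2.40625) ≈ 1.2256, v(2.96875) ≈ 1.3785, v(3.53125) ≈ 1.5110, v(4.09375) ≈ 1.6280, v(4.65625) ≈ 1.7328, v(5.21875) ≈ 1.8276.
Sum = Δs · [v(1.28125) + v(1.84375) + v(2.40625) + ...].
Sum ≈ 6.2850.

6.2850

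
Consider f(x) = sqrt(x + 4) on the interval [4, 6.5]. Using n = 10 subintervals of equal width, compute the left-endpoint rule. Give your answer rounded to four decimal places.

7.5460

Δx = (6.5 − 4)/10 = 0.25.
Left endpoints: 4, 4.25, 4.5, 4.75, 5, 5.25, 5.5, 5.75, 6, 6.25.
f(4) ≈ 2.8284, f(4.25) ≈ 2.8723, f(4.5) ≈ 2.9155, f(4.75) ≈ 2.9580, f(5) ≈ 3.0000, f(5.25) ≈ 3.0414, f(5.5) ≈ 3.0822, f(5.75) ≈ 3.1225, f(6) ≈ 3.1623, f(6.25) ≈ 3.2016.
Sum = Δx · [f(4) + f(4.25) + f(4.5) + ...].
Sum ≈ 7.5460.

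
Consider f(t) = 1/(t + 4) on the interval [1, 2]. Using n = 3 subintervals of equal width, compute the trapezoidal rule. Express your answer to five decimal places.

0.18243

Δt = (2 − 1)/3 = 1/3.
f(1) = 0.2, f(4/3) = 0.1875, f(5/3) = 3/17, f(2) = 1/6.
T_3 = (Δt/2)·[f(t_0) + 2f(t_1) + 2f(t_2) + f(t_3)].
Sum ≈ 0.18243.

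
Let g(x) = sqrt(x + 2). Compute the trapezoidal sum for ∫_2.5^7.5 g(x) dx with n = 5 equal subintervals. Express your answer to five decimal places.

13.15057

Δx = (7.5 − 2.5)/5 = 1.
g(2.5) ≈ 2.12132, g(3.5) ≈ 2.34521, g(4.5) ≈ 2.54951, g(5.5) ≈ 2.73861, g(6.5) ≈ 2.91548, g(7.5) ≈ 3.08221.
T_5 = (Δx/2)·[g(x_0) + 2g(x_1) + ... + 2g(x_{4}) + g(x_5)].
Sum ≈ 13.15057.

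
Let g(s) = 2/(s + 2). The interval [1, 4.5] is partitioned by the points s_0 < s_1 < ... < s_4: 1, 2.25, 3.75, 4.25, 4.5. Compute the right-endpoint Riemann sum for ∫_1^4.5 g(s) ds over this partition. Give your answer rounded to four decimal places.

Subinterval widths: 1.25, 1.5, 0.5, 0.25.
Right endpoints: 2.25, 3.75, 4.25, 4.5.
g(2.25) = 8/17, g(3.75) = 8/23, g(4.25) = 0.32, g(4.5) = 4/13.
Sum = Σ Δs_i · g(s_i).
Sum ≈ 1.3469.

1.3469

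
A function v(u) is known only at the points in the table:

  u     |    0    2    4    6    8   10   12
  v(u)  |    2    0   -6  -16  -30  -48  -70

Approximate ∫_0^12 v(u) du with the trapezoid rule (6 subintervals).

-268

Δu = 2.
T_6 = (2/2)·[2 + 2·0 + 2·(-6) + 2·(-16) + 2·(-30) + 2·(-48) + (-70)] = -268.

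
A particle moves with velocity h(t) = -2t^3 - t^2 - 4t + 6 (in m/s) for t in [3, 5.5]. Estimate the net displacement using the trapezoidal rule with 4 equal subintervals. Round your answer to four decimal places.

Δt = (5.5 − 3)/4 = 0.625.
h(3) = -69, h(3.625) = -116.91015625, h(4.25) = -182.59375, h(4.875) = -268.98046875, h(5.5) = -379.
T_4 = (Δt/2)·[h(t_0) + 2h(t_1) + 2h(t_2) + 2h(t_3) + h(t_4)].
Sum ≈ -495.3027.

-495.3027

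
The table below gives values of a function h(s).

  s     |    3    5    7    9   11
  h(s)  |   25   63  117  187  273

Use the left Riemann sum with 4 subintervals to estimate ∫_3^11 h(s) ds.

784

Δs = 2.
Sum = 2·[25 + 63 + 117 + 187] = 784.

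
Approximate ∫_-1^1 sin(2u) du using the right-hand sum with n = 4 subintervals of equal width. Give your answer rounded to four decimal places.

0.4546

Δu = (1 − (-1))/4 = 0.5.
Right endpoints: -0.5, 0, 0.5, 1.
f(-0.5) ≈ -0.8415, f(0) ≈ 0.0000, f(0.5) ≈ 0.8415, f(1) ≈ 0.9093.
Sum = Δu · [f(-0.5) + f(0) + f(0.5) + f(1)].
Sum ≈ 0.4546.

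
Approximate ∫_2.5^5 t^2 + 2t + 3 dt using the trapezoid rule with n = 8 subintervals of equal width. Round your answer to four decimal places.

62.7490

Δt = (5 − 2.5)/8 = 0.3125.
f(2.5) = 14.25, f(2.8125) = 16.53515625, f(3.125) = 19.015625, f(3.4375) = 21.69140625, f(3.75) = 24.5625, f(4.0625) = 27.62890625, f(4.375) = 30.890625, f(4.6875) = 34.34765625, f(5) = 38.
T_8 = (Δt/2)·[f(t_0) + 2f(t_1) + ... + 2f(t_{7}) + f(t_8)].
Sum ≈ 62.7490.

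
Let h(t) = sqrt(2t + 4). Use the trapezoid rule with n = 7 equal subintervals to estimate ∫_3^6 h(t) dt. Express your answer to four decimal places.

10.7914

Δt = (6 − 3)/7 = 3/7.
h(3) ≈ 3.1623, h(24/7) ≈ 3.2950, h(27/7) ≈ 3.4226, h(30/7) ≈ 3.5456, h(33/7) ≈ 3.6645, h(36/7) ≈ 3.7796, h(39/7) ≈ 3.8914, h(6) ≈ 4.0000.
T_7 = (Δt/2)·[h(t_0) + 2h(t_1) + ... + 2h(t_{6}) + h(t_7)].
Sum ≈ 10.7914.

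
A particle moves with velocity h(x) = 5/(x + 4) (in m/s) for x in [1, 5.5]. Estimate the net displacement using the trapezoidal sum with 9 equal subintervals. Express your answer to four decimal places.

3.2123

Δx = (5.5 − 1)/9 = 0.5.
h(1) = 1, h(1.5) = 10/11, h(2) = 5/6, h(2.5) = 10/13, h(3) = 5/7, h(3.5) = 2/3, h(4) = 0.625, h(4.5) = 10/17, h(5) = 5/9, h(5.5) = 10/19.
T_9 = (Δx/2)·[h(x_0) + 2h(x_1) + ... + 2h(x_{8}) + h(x_9)].
Sum ≈ 3.2123.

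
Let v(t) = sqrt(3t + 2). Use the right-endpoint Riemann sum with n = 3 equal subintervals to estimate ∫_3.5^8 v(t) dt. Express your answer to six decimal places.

Δt = (8 − 3.5)/3 = 1.5.
Right endpoints: 5, 6.5, 8.
v(5) ≈ 4.123106, v(6.5) ≈ 4.636809, v(8) ≈ 5.099020.
Sum = Δt · [v(5) + v(6.5) + v(8)].
Sum ≈ 20.788402.

20.788402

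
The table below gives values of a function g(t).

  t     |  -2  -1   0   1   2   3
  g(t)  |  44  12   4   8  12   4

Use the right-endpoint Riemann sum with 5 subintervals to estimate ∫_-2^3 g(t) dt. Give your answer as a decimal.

40

Δt = 1.
Sum = 1·[12 + 4 + 8 + 12 + 4] = 40.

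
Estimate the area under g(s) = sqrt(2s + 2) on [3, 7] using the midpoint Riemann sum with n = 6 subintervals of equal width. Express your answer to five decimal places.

13.79278

Δs = (7 − 3)/6 = 2/3.
Midpoints: 10/3, 4, 14/3, 16/3, 6, 20/3.
g(10/3) ≈ 2.94392, g(4) ≈ 3.16228, g(14/3) ≈ 3.36650, g(16/3) ≈ 3.55903, g(6) ≈ 3.74166, g(20/3) ≈ 3.91578.
Sum = Δs · [g(10/3) + g(4) + g(14/3) + ...].
Sum ≈ 13.79278.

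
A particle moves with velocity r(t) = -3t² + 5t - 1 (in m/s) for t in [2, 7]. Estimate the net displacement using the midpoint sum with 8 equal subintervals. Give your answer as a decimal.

Δt = (7 − 2)/8 = 0.625.
Midpoints: 2.3125, 2.9375, 3.5625, 4.1875, 4.8125, 5.4375, 6.0625, 6.6875.
r(2.3125) = -5.48046875, r(2.9375) = -12.19921875, r(3.5625) = -21.26171875, r(4.1875) = -32.66796875, r(4.8125) = -46.41796875, r(5.4375) = -62.51171875, r(6.0625) = -80.94921875, r(6.6875) = -101.73046875.
Sum = Δt · [r(2.3125) + r(2.9375) + r(3.5625) + ...].
Sum = -227.01171875.

-227.01171875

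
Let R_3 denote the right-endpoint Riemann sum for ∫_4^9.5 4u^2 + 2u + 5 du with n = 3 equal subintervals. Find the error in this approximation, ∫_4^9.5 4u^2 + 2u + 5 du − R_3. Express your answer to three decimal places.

Exact integral: ∫_4^9.5 f(u) du ≈ 1159.58333.
R_3 ≈ 1454.24074.
Error ≈ 1159.58333 − 1454.24074 ≈ -294.657.

-294.657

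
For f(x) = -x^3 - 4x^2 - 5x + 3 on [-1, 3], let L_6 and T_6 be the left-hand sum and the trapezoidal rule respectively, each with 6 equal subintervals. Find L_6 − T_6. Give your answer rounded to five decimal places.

L_6 ≈ -40.7407407.
T_6 ≈ -67.4074074.
L_6 − T_6 ≈ 26.66667.

26.66667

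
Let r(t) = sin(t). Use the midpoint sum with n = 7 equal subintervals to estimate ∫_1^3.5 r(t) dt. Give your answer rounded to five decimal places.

Δt = (3.5 − 1)/7 = 5/14.
Midpoints: 33/28, 43/28, 53/28, 2.25, 73/28, 83/28, 93/28.
r(33/28) ≈ 0.92406, r(43/28) ≈ 0.99938, r(53/28) ≈ 0.94859, r(2.25) ≈ 0.77807, r(73/28) ≈ 0.50937, r(83/28) ≈ 0.17638, r(93/28) ≈ -0.17887.
Sum = Δt · [r(33/28) + r(43/28) + r(53/28) + ...].
Sum ≈ 1.48464.

1.48464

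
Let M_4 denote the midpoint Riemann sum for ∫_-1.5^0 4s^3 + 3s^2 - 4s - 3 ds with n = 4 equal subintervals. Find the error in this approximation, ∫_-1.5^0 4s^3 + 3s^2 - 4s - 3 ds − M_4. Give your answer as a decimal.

Exact integral: ∫_-1.5^0 f(s) ds = -1.6875.
M_4 = -1.58203125.
Error = -1.6875 − (-1.58203125) = -0.10546875.

-0.10546875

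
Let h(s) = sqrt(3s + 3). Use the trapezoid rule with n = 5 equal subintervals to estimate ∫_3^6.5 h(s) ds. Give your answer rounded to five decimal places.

14.47471

Δs = (6.5 − 3)/5 = 0.7.
h(3) ≈ 3.46410, h(3.7) ≈ 3.75500, h(4.4) ≈ 4.02492, h(5.1) ≈ 4.27785, h(5.8) ≈ 4.51664, h(6.5) ≈ 4.74342.
T_5 = (Δs/2)·[h(s_0) + 2h(s_1) + ... + 2h(s_{4}) + h(s_5)].
Sum ≈ 14.47471.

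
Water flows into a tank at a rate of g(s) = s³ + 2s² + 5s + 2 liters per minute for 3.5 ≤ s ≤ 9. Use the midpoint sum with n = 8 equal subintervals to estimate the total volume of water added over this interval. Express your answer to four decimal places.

2238.5309

Δs = (9 − 3.5)/8 = 0.6875.
Midpoints: 3.84375, 4.53125, 5.21875, 5.90625, 6.59375, 7.28125, 7.96875, 8.65625.
g(3.84375) = 3524419/32768, g(4.53125) = 5202161/32768, g(5.21875) = 7362935/32768, g(5.90625) = 10070629/32768, g(6.59375) = 13389131/32768, g(7.28125) = 17382329/32768, g(7.96875) = 22114111/32768, g(8.65625) = 27648365/32768.
Sum = Δs · [g(3.84375) + g(4.53125) + g(5.21875) + ...].
Sum ≈ 2238.5309.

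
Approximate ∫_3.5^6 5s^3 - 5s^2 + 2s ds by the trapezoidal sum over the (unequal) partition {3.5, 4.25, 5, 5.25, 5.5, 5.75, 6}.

Subinterval widths: 0.75, 0.75, 0.25, 0.25, 0.25, 0.25.
f(3.5) = 160.125, f(4.25) = 302.015625, f(5) = 510, f(5.25) = 596.203125, f(5.5) = 691.625, f(5.75) = 796.734375, f(6) = 912.
On each subinterval the trapezoid contributes (Δs_i/2)·[f(s_{i-1}) + f(s_i)].
Sum = 1176.69921875.

1176.69921875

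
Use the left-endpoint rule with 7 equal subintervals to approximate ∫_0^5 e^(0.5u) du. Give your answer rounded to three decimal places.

Δu = (5 − 0)/7 = 5/7.
Left endpoints: 0, 5/7, 10/7, 15/7, 20/7, 25/7, 30/7.
f(0) ≈ 1.000, f(5/7) ≈ 1.429, f(10/7) ≈ 2.043, f(15/7) ≈ 2.920, f(20/7) ≈ 4.173, f(25/7) ≈ 5.964, f(30/7) ≈ 8.524.
Sum = Δu · [f(0) + f(5/7) + f(10/7) + ...].
Sum ≈ 18.608.

18.608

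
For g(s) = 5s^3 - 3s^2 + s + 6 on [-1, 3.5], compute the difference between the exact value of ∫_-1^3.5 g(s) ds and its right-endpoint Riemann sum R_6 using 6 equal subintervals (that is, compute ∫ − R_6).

-77.94140625

Exact integral: ∫_-1^3.5 g(s) ds = 175.078125.
R_6 = 253.01953125.
Error = 175.078125 − 253.01953125 = -77.94140625.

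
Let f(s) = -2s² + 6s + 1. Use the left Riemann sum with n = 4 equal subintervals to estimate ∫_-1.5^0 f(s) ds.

-10.1015625

Δs = (0 − (-1.5))/4 = 0.375.
Left endpoints: -1.5, -1.125, -0.75, -0.375.
f(-1.5) = -12.5, f(-1.125) = -8.28125, f(-0.75) = -4.625, f(-0.375) = -1.53125.
Sum = Δs · [f(-1.5) + f(-1.125) + f(-0.75) + f(-0.375)].
Sum = -10.1015625.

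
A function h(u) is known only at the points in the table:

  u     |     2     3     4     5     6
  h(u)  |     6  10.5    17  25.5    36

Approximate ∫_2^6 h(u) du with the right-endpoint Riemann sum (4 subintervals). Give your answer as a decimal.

Δu = 1.
Sum = 1·[10.5 + 17 + 25.5 + 36] = 89.

89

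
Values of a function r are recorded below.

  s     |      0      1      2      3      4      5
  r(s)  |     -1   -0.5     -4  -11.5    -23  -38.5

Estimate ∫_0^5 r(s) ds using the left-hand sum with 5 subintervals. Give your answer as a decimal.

-40

Δs = 1.
Sum = 1·[(-1) + (-0.5) + (-4) + (-11.5) + (-23)] = -40.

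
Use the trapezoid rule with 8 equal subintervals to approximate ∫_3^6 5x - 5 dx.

52.5

Δx = (6 − 3)/8 = 0.375.
f(3) = 10, f(3.375) = 11.875, f(3.75) = 13.75, f(4.125) = 15.625, f(4.5) = 17.5, f(4.875) = 19.375, f(5.25) = 21.25, f(5.625) = 23.125, f(6) = 25.
T_8 = (Δx/2)·[f(x_0) + 2f(x_1) + ... + 2f(x_{7}) + f(x_8)].
Sum = 52.5.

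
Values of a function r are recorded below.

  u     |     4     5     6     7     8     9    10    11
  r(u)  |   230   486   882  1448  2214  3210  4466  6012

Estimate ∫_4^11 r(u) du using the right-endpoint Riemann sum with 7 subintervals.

Δu = 1.
Sum = 1·[486 + 882 + 1448 + 2214 + 3210 + 4466 + 6012] = 18718.

18718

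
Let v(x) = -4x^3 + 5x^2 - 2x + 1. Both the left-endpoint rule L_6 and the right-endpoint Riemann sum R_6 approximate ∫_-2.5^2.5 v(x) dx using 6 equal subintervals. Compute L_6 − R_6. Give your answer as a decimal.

L_6 ≈ 116.226852.
R_6 ≈ 3.726852.
L_6 − R_6 = 112.5.

112.5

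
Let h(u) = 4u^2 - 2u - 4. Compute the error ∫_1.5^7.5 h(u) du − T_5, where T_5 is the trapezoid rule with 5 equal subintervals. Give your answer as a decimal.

-5.76

Exact integral: ∫_1.5^7.5 h(u) du = 480.
T_5 = 485.76.
Error = 480 − 485.76 = -5.76.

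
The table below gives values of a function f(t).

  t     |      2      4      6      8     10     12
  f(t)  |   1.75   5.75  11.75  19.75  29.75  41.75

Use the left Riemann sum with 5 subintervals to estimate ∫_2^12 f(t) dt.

137.5

Δt = 2.
Sum = 2·[1.75 + 5.75 + 11.75 + 19.75 + 29.75] = 137.5.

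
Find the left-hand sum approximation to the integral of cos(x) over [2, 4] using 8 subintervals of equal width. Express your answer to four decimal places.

-1.6277

Δx = (4 − 2)/8 = 0.25.
Left endpoints: 2, 2.25, 2.5, 2.75, 3, 3.25, 3.5, 3.75.
f(2) ≈ -0.4161, f(2.25) ≈ -0.6282, f(2.5) ≈ -0.8011, f(2.75) ≈ -0.9243, f(3) ≈ -0.9900, f(3.25) ≈ -0.9941, f(3.5) ≈ -0.9365, f(3.75) ≈ -0.8206.
Sum = Δx · [f(2) + f(2.25) + f(2.5) + ...].
Sum ≈ -1.6277.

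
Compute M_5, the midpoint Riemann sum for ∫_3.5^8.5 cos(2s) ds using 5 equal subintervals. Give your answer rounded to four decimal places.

Δs = (8.5 − 3.5)/5 = 1.
Midpoints: 4, 5, 6, 7, 8.
f(4) ≈ -0.1455, f(5) ≈ -0.8391, f(6) ≈ 0.8439, f(7) ≈ 0.1367, f(8) ≈ -0.9577.
Sum = Δs · [f(4) + f(5) + f(6) + f(7) + f(8)].
Sum ≈ -0.9616.

-0.9616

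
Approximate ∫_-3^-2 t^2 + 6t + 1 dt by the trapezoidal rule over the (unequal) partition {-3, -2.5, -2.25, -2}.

-7.640625

Subinterval widths: 0.5, 0.25, 0.25.
f(-3) = -8, f(-2.5) = -7.75, f(-2.25) = -7.4375, f(-2) = -7.
On each subinterval the trapezoid contributes (Δt_i/2)·[f(t_{i-1}) + f(t_i)].
Sum = -7.640625.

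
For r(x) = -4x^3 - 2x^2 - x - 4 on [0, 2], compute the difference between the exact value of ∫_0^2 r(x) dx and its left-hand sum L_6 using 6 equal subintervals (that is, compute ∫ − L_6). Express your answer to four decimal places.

-6.4815

Exact integral: ∫_0^2 r(x) dx ≈ -31.333333.
L_6 ≈ -24.851852.
Error ≈ -31.333333 − (-24.851852) ≈ -6.4815.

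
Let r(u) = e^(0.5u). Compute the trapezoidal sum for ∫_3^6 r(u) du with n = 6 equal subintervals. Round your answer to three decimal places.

31.370

Δu = (6 − 3)/6 = 0.5.
r(3) ≈ 4.482, r(3.5) ≈ 5.755, r(4) ≈ 7.389, r(4.5) ≈ 9.488, r(5) ≈ 12.182, r(5.5) ≈ 15.643, r(6) ≈ 20.086.
T_6 = (Δu/2)·[r(u_0) + 2r(u_1) + ... + 2r(u_{5}) + r(u_6)].
Sum ≈ 31.370.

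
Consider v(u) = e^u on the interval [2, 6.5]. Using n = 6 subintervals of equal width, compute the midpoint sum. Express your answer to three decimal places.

Δu = (6.5 − 2)/6 = 0.75.
Midpoints: 2.375, 3.125, 3.875, 4.625, 5.375, 6.125.
v(2.375) ≈ 10.751, v(3.125) ≈ 22.760, v(3.875) ≈ 48.183, v(4.625) ≈ 102.003, v(5.375) ≈ 215.940, v(6.125) ≈ 457.145.
Sum = Δu · [v(2.375) + v(3.125) + v(3.875) + ...].
Sum ≈ 642.586.

642.586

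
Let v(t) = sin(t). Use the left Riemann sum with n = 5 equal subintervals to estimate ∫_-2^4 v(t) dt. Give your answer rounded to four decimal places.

Δt = (4 − (-2))/5 = 1.2.
Left endpoints: -2, -0.8, 0.4, 1.6, 2.8.
v(-2) ≈ -0.9093, v(-0.8) ≈ -0.7174, v(0.4) ≈ 0.3894, v(1.6) ≈ 0.9996, v(2.8) ≈ 0.3350.
Sum = Δt · [v(-2) + v(-0.8) + v(0.4) + v(1.6) + v(2.8)].
Sum ≈ 0.1168.

0.1168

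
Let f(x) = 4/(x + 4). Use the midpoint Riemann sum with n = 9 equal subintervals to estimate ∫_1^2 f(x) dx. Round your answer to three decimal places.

0.729

Δx = (2 − 1)/9 = 1/9.
Midpoints: 19/18, 7/6, 23/18, 25/18, 1.5, 29/18, 31/18, 11/6, 35/18.
f(19/18) = 72/91, f(7/6) = 24/31, f(23/18) = 72/95, f(25/18) = 72/97, f(1.5) = 8/11, f(29/18) = 72/101, f(31/18) = 72/103, f(11/6) = 24/35, f(35/18) = 72/107.
Sum = Δx · [f(19/18) + f(7/6) + f(23/18) + ...].
Sum ≈ 0.729.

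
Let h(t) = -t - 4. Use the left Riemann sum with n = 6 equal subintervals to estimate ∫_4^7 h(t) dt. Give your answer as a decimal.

Δt = (7 − 4)/6 = 0.5.
Left endpoints: 4, 4.5, 5, 5.5, 6, 6.5.
h(4) = -8, h(4.5) = -8.5, h(5) = -9, h(5.5) = -9.5, h(6) = -10, h(6.5) = -10.5.
Sum = Δt · [h(4) + h(4.5) + h(5) + ...].
Sum = -27.75.

-27.75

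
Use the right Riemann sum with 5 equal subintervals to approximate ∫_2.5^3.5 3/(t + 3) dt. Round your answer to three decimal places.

0.493

Δt = (3.5 − 2.5)/5 = 0.2.
Right endpoints: 2.7, 2.9, 3.1, 3.3, 3.5.
f(2.7) = 10/19, f(2.9) = 30/59, f(3.1) = 30/61, f(3.3) = 10/21, f(3.5) = 6/13.
Sum = Δt · [f(2.7) + f(2.9) + f(3.1) + f(3.3) + f(3.5)].
Sum ≈ 0.493.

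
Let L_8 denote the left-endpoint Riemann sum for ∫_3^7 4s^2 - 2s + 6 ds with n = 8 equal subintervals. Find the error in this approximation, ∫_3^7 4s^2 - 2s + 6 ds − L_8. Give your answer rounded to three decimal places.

Exact integral: ∫_3^7 f(s) ds ≈ 405.33333.
L_8 = 368.
Error ≈ 405.33333 − 368 ≈ 37.333.

37.333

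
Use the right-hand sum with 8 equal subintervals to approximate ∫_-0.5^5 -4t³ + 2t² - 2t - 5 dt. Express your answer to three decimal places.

-763.415

Δt = (5 − (-0.5))/8 = 0.6875.
Right endpoints: 0.1875, 0.875, 1.5625, 2.25, 2.9375, 3.625, 4.3125, 5.
f(0.1875) = -5459/1024, f(0.875) = -7.8984375, f(1.5625) = -18945/1024, f(2.25) = -44.9375, f(2.9375) = -97287/1024, f(3.625) = -176.5078125, f(4.3125) = -304373/1024, f(5) = -465.
Sum = Δt · [f(0.1875) + f(0.875) + f(1.5625) + ...].
Sum ≈ -763.415.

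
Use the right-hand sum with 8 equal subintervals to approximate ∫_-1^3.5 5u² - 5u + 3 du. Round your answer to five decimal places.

69.17871

Δu = (3.5 − (-1))/8 = 0.5625.
Right endpoints: -0.4375, 0.125, 0.6875, 1.25, 1.8125, 2.375, 2.9375, 3.5.
f(-0.4375) = 6.14453125, f(0.125) = 2.453125, f(0.6875) = 1.92578125, f(1.25) = 4.5625, f(1.8125) = 10.36328125, f(2.375) = 19.328125, f(2.9375) = 31.45703125, f(3.5) = 46.75.
Sum = Δu · [f(-0.4375) + f(0.125) + f(0.6875) + ...].
Sum ≈ 69.17871.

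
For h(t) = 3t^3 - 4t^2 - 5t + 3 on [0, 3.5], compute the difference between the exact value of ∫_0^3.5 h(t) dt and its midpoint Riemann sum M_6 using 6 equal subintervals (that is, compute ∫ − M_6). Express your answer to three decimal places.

Exact integral: ∫_0^3.5 h(t) dt ≈ 35.25521.
M_6 ≈ 34.08905.
Error ≈ 35.25521 − 34.08905 ≈ 1.166.

1.166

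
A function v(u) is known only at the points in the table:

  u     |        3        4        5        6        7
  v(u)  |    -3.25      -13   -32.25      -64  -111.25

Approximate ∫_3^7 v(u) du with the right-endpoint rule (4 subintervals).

Δu = 1.
Sum = 1·[(-13) + (-32.25) + (-64) + (-111.25)] = -220.5.

-220.5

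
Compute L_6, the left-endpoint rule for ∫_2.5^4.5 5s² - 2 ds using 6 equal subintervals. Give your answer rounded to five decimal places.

110.35185

Δs = (4.5 − 2.5)/6 = 1/3.
Left endpoints: 2.5, 17/6, 19/6, 3.5, 23/6, 25/6.
f(2.5) = 29.25, f(17/6) = 1373/36, f(19/6) = 1733/36, f(3.5) = 59.25, f(23/6) = 2573/36, f(25/6) = 3053/36.
Sum = Δs · [f(2.5) + f(17/6) + f(19/6) + ...].
Sum ≈ 110.35185.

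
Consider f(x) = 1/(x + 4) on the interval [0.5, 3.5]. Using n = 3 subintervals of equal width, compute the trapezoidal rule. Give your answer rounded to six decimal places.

Δx = (3.5 − 0.5)/3 = 1.
f(0.5) = 2/9, f(1.5) = 2/11, f(2.5) = 2/13, f(3.5) = 2/15.
T_3 = (Δx/2)·[f(x_0) + 2f(x_1) + 2f(x_2) + f(x_3)].
Sum ≈ 0.513442.

0.513442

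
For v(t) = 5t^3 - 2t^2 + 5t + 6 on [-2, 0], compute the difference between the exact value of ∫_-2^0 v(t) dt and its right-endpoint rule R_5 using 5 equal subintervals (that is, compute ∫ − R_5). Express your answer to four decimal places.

-10.6933

Exact integral: ∫_-2^0 v(t) dt ≈ -23.333333.
R_5 = -12.64.
Error ≈ -23.333333 − (-12.64) ≈ -10.6933.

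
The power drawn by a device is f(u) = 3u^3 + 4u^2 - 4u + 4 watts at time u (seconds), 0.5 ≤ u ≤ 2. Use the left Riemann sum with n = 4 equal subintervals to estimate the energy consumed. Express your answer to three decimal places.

Δu = (2 − 0.5)/4 = 0.375.
Left endpoints: 0.5, 0.875, 1.25, 1.625.
f(0.5) = 3.375, f(0.875) = 2853/512, f(1.25) = 11.109375, f(1.625) = 10719/512.
Sum = Δu · [f(0.5) + f(0.875) + f(1.25) + f(1.625)].
Sum ≈ 15.372.

15.372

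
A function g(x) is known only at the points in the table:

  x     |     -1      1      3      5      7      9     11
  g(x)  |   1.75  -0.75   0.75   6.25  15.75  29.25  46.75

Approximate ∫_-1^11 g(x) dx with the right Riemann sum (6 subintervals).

Δx = 2.
Sum = 2·[(-0.75) + 0.75 + 6.25 + 15.75 + 29.25 + 46.75] = 196.

196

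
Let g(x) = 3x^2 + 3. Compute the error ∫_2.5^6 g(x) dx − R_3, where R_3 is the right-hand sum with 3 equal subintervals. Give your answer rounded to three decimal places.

-54.444

Exact integral: ∫_2.5^6 g(x) dx = 210.875.
R_3 ≈ 265.31944.
Error ≈ 210.875 − 265.31944 ≈ -54.444.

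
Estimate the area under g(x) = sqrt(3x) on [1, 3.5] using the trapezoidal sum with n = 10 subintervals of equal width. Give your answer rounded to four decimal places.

Δx = (3.5 − 1)/10 = 0.25.
g(1) ≈ 1.7321, g(1.25) ≈ 1.9365, g(1.5) ≈ 2.1213, g(1.75) ≈ 2.2913, g(2) ≈ 2.4495, g(2.25) ≈ 2.5981, g(2.5) ≈ 2.7386, g(2.75) ≈ 2.8723, g(3) ≈ 3.0000, g(3.25) ≈ 3.1225, g(3.5) ≈ 3.2404.
T_10 = (Δx/2)·[g(x_0) + 2g(x_1) + ... + 2g(x_{9}) + g(x_10)].
Sum ≈ 6.4041.

6.4041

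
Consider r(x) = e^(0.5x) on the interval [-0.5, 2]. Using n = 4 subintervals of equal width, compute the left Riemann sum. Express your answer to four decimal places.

3.3044

Δx = (2 − (-0.5))/4 = 0.625.
Left endpoints: -0.5, 0.125, 0.75, 1.375.
r(-0.5) ≈ 0.7788, r(0.125) ≈ 1.0645, r(0.75) ≈ 1.4550, r(1.375) ≈ 1.9887.
Sum = Δx · [r(-0.5) + r(0.125) + r(0.75) + r(1.375)].
Sum ≈ 3.3044.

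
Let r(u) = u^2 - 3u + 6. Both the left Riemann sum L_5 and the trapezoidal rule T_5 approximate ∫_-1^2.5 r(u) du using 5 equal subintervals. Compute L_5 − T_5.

L_5 = 20.79.
T_5 = 18.9525.
L_5 − T_5 = 1.8375.

1.8375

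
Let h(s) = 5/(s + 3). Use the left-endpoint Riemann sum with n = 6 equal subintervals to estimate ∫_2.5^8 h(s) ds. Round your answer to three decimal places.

3.683

Δs = (8 − 2.5)/6 = 11/12.
Left endpoints: 2.5, 41/12, 13/3, 5.25, 37/6, 85/12.
h(2.5) = 10/11, h(41/12) = 60/77, h(13/3) = 15/22, h(5.25) = 20/33, h(37/6) = 6/11, h(85/12) = 60/121.
Sum = Δs · [h(2.5) + h(41/12) + h(13/3) + ...].
Sum ≈ 3.683.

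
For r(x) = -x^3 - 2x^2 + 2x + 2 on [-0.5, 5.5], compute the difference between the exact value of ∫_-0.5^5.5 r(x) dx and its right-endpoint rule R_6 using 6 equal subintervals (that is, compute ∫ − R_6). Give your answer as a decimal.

Exact integral: ∫_-0.5^5.5 r(x) dx = -297.75.
R_6 = -414.5.
Error = -297.75 − (-414.5) = 116.75.

116.75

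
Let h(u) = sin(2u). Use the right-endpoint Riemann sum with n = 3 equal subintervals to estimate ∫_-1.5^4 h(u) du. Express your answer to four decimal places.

1.2443

Δu = (4 − (-1.5))/3 = 11/6.
Right endpoints: 1/3, 13/6, 4.
h(1/3) ≈ 0.6184, h(13/6) ≈ -0.9290, h(4) ≈ 0.9894.
Sum = Δu · [h(1/3) + h(13/6) + h(4)].
Sum ≈ 1.2443.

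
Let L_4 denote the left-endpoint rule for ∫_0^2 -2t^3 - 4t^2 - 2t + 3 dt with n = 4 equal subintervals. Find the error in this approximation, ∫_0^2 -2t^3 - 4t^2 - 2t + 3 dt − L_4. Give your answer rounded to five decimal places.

Exact integral: ∫_0^2 f(t) dt ≈ -16.6666667.
L_4 = -8.5.
Error ≈ -16.6666667 − (-8.5) ≈ -8.16667.

-8.16667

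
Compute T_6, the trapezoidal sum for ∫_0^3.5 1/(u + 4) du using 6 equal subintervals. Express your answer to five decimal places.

0.62987

Δu = (3.5 − 0)/6 = 7/12.
f(0) = 0.25, f(7/12) = 12/55, f(7/6) = 6/31, f(1.75) = 4/23, f(7/3) = 3/19, f(35/12) = 12/83, f(3.5) = 2/15.
T_6 = (Δu/2)·[f(u_0) + 2f(u_1) + ... + 2f(u_{5}) + f(u_6)].
Sum ≈ 0.62987.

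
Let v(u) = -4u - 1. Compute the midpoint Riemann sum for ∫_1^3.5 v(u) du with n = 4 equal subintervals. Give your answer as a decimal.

-25

Δu = (3.5 − 1)/4 = 0.625.
Midpoints: 1.3125, 1.9375, 2.5625, 3.1875.
v(1.3125) = -6.25, v(1.9375) = -8.75, v(2.5625) = -11.25, v(3.1875) = -13.75.
Sum = Δu · [v(1.3125) + v(1.9375) + v(2.5625) + v(3.1875)].
Sum = -25.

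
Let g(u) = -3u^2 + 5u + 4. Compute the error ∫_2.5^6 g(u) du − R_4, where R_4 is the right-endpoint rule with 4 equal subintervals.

Exact integral: ∫_2.5^6 g(u) du = -112.
R_4 = -144.73046875.
Error = -112 − (-144.73046875) = 32.73046875.

32.73046875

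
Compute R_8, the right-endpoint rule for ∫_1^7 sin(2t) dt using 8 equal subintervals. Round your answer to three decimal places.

-0.192

Δt = (7 − 1)/8 = 0.75.
Right endpoints: 1.75, 2.5, 3.25, 4, 4.75, 5.5, 6.25, 7.
f(1.75) ≈ -0.351, f(2.5) ≈ -0.959, f(3.25) ≈ 0.215, f(4) ≈ 0.989, f(4.75) ≈ -0.075, f(5.5) ≈ -1.000, f(6.25) ≈ -0.066, f(7) ≈ 0.991.
Sum = Δt · [f(1.75) + f(2.5) + f(3.25) + ...].
Sum ≈ -0.192.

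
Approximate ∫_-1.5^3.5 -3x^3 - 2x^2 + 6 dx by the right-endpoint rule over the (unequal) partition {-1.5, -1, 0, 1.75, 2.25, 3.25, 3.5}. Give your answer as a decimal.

-192.89453125

Subinterval widths: 0.5, 1, 1.75, 0.5, 1, 0.25.
Right endpoints: -1, 0, 1.75, 2.25, 3.25, 3.5.
f(-1) = 7, f(0) = 6, f(1.75) = -16.203125, f(2.25) = -38.296875, f(3.25) = -118.109375, f(3.5) = -147.125.
Sum = Σ Δx_i · f(x_i).
Sum = -192.89453125.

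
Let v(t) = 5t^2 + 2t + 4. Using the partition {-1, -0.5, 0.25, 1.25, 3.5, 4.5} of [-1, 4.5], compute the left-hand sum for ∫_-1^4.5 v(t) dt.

115.953125

Subinterval widths: 0.5, 0.75, 1, 2.25, 1.
Left endpoints: -1, -0.5, 0.25, 1.25, 3.5.
v(-1) = 7, v(-0.5) = 4.25, v(0.25) = 4.8125, v(1.25) = 14.3125, v(3.5) = 72.25.
Sum = Σ Δt_i · v(t_i).
Sum = 115.953125.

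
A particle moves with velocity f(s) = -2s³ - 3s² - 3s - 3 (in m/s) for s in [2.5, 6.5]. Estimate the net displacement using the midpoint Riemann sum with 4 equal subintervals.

-1188

Δs = (6.5 − 2.5)/4 = 1.
Midpoints: 3, 4, 5, 6.
f(3) = -93, f(4) = -191, f(5) = -343, f(6) = -561.
Sum = Δs · [f(3) + f(4) + f(5) + f(6)].
Sum = -1188.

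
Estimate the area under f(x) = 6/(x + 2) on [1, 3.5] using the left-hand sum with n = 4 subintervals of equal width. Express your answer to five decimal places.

3.93607

Δx = (3.5 − 1)/4 = 0.625.
Left endpoints: 1, 1.625, 2.25, 2.875.
f(1) = 2, f(1.625) = 48/29, f(2.25) = 24/17, f(2.875) = 16/13.
Sum = Δx · [f(1) + f(1.625) + f(2.25) + f(2.875)].
Sum ≈ 3.93607.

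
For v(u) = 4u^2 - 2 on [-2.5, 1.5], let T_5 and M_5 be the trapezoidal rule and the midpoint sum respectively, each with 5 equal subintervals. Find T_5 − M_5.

2.56

T_5 = 19.04.
M_5 = 16.48.
T_5 − M_5 = 2.56.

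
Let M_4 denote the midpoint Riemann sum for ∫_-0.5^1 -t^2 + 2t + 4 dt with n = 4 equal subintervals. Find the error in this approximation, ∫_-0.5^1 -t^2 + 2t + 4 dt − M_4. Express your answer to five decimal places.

Exact integral: ∫_-0.5^1 f(t) dt = 6.375.
M_4 ≈ 6.3925781.
Error ≈ 6.375 − 6.3925781 ≈ -0.01758.

-0.01758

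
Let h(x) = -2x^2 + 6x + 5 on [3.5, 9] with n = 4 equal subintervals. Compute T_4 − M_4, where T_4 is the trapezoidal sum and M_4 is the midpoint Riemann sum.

T_4 = -227.1328125.
M_4 = -221.93359375.
T_4 − M_4 = -5.19921875.

-5.19921875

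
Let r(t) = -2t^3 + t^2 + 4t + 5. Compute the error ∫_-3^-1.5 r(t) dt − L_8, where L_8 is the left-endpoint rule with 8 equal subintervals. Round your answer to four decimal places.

-4.6274

Exact integral: ∫_-3^-1.5 r(t) dt = 39.84375.
L_8 ≈ 44.471191.
Error ≈ 39.84375 − 44.471191 ≈ -4.6274.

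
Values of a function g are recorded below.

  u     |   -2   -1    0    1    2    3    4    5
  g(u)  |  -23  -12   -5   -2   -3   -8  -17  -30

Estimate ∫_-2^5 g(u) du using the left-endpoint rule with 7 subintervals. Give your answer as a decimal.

-70

Δu = 1.
Sum = 1·[(-23) + (-12) + (-5) + (-2) + (-3) + (-8) + (-17)] = -70.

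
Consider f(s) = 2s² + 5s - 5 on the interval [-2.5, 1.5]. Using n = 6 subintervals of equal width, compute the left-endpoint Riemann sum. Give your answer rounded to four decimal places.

-20.7407

Δs = (1.5 − (-2.5))/6 = 2/3.
Left endpoints: -2.5, -11/6, -7/6, -0.5, 1/6, 5/6.
f(-2.5) = -5, f(-11/6) = -67/9, f(-7/6) = -73/9, f(-0.5) = -7, f(1/6) = -37/9, f(5/6) = 5/9.
Sum = Δs · [f(-2.5) + f(-11/6) + f(-7/6) + ...].
Sum ≈ -20.7407.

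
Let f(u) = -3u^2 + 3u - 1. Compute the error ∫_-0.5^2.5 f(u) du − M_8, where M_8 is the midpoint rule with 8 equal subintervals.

-0.10546875

Exact integral: ∫_-0.5^2.5 f(u) du = -9.75.
M_8 = -9.64453125.
Error = -9.75 − (-9.64453125) = -0.10546875.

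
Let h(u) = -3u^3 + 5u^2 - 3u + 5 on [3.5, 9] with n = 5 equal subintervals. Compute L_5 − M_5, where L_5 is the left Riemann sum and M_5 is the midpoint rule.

866.8515625

L_5 = -2845.0125.
M_5 = -3711.8640625.
L_5 − M_5 = 866.8515625.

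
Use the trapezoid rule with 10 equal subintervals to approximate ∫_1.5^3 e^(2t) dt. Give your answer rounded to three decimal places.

193.107

Δt = (3 − 1.5)/10 = 0.15.
f(1.5) ≈ 20.086, f(1.65) ≈ 27.113, f(1.8) ≈ 36.598, f(1.95) ≈ 49.402, f(2.1) ≈ 66.686, f(2.25) ≈ 90.017, f(2.4) ≈ 121.510, f(2.55) ≈ 164.022, f(2.7) ≈ 221.406, f(2.85) ≈ 298.867, f(3) ≈ 403.429.
T_10 = (Δt/2)·[f(t_0) + 2f(t_1) + ... + 2f(t_{9}) + f(t_10)].
Sum ≈ 193.107.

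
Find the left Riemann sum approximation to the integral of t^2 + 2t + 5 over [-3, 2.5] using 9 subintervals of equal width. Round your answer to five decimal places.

36.77984

Δt = (2.5 − (-3))/9 = 11/18.
Left endpoints: -3, -43/18, -16/9, -7/6, -5/9, 1/18, 2/3, 23/18, 17/9.
f(-3) = 8, f(-43/18) = 1921/324, f(-16/9) = 373/81, f(-7/6) = 145/36, f(-5/9) = 340/81, f(1/18) = 1657/324, f(2/3) = 61/9, f(23/18) = 2977/324, f(17/9) = 1000/81.
Sum = Δt · [f(-3) + f(-43/18) + f(-16/9) + ...].
Sum ≈ 36.77984.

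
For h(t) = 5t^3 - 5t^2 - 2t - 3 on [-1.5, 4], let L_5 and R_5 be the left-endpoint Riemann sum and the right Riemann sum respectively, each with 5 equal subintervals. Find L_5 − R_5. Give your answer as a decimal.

L_5 = 44.9625.
R_5 = 327.8.
L_5 − R_5 = -282.8375.

-282.8375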